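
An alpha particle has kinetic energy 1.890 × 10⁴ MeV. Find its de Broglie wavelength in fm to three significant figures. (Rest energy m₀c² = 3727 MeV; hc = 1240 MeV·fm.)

λ = 0.0556 fm

Total energy E = KE + m₀c² = 1.890 × 10⁴ + 3727 = 22627 MeV.
(pc)² = E² − (m₀c²)² = (22627)² − (3727)² = 4.981 × 10⁸ MeV², so pc = 2.232 × 10⁴ MeV.
λ = hc/(pc) = 1240 MeV·fm / 2.232 × 10⁴ MeV = 0.0556 fm.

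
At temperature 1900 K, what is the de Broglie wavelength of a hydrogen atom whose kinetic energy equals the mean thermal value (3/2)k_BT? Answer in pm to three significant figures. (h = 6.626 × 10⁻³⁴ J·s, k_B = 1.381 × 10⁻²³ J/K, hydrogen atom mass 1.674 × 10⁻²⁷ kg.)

λ = 57.7 pm

KE = (3/2)k_BT = 1.5 × 1.381 × 10⁻²³ × 1900 = 3.936 × 10⁻²⁰ J.
p = √(2mKE) = √(2 × 1.674 × 10⁻²⁷ × 3.936 × 10⁻²⁰) = 1.148 × 10⁻²³ kg·m/s.
λ = h/p = 5.77 × 10⁻¹¹ m = 57.7 pm.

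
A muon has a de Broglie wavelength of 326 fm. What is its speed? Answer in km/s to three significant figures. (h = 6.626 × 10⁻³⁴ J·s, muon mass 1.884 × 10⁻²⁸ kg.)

v = 1.08 × 10⁴ km/s

p = h/λ = 6.626 × 10⁻³⁴ / 3.260 × 10⁻¹³ = 2.033 × 10⁻²¹ kg·m/s.
v = p/m = 2.033 × 10⁻²¹ / 1.884 × 10⁻²⁸ = 1.08 × 10⁷ m/s = 1.08 × 10⁴ km/s.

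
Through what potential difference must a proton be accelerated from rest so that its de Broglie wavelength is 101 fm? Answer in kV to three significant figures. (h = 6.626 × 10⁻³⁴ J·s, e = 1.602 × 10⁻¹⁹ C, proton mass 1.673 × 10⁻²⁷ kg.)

p = h/λ = 6.626 × 10⁻³⁴ / 1.010 × 10⁻¹³ = 6.560 × 10⁻²¹ kg·m/s.
KE = p²/(2m) = 1.286 × 10⁻¹⁴ J.
V = KE/e = 1.286 × 10⁻¹⁴ / (1.602 × 10⁻¹⁹) = 80.3 kV.

V = 80.3 kV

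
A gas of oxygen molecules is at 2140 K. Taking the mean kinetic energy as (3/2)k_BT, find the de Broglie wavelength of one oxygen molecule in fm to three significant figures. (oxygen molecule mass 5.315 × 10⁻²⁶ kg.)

KE = (3/2)k_BT = 1.5 × 1.381 × 10⁻²³ × 2140 = 4.433 × 10⁻²⁰ J.
p = √(2mKE) = √(2 × 5.315 × 10⁻²⁶ × 4.433 × 10⁻²⁰) = 6.865 × 10⁻²³ kg·m/s.
λ = h/p = 9.65 × 10⁻¹² m = 9650 fm.

λ = 9650 fm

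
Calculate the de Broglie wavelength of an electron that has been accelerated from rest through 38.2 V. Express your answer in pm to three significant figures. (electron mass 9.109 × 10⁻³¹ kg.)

λ = 198 pm

KE = eV = 1.602 × 10⁻¹⁹ × 38.20 = 6.120 × 10⁻¹⁸ J.
p = √(2mKE) = √(2 × 9.109 × 10⁻³¹ × 6.120 × 10⁻¹⁸) = 3.339 × 10⁻²⁴ kg·m/s.
λ = h/p = 6.626 × 10⁻³⁴ / 3.339 × 10⁻²⁴ = 1.98 × 10⁻¹⁰ m = 198 pm.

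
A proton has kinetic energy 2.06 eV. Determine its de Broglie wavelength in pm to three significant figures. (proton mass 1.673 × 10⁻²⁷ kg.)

KE = 2.06 eV = 3.300 × 10⁻¹⁹ J.
p = √(2mKE) = √(2 × 1.673 × 10⁻²⁷ × 3.300 × 10⁻¹⁹) = 3.323 × 10⁻²³ kg·m/s.
λ = h/p = 6.626 × 10⁻³⁴ / 3.323 × 10⁻²³ = 1.99 × 10⁻¹¹ m = 19.9 pm.

λ = 19.9 pm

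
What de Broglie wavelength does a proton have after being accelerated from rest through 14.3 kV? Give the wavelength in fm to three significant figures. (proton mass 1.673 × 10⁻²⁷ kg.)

KE = eV = 1.602 × 10⁻¹⁹ × 1.430 × 10⁴ = 2.291 × 10⁻¹⁵ J.
p = √(2mKE) = √(2 × 1.673 × 10⁻²⁷ × 2.291 × 10⁻¹⁵) = 2.769 × 10⁻²¹ kg·m/s.
λ = h/p = 6.626 × 10⁻³⁴ / 2.769 × 10⁻²¹ = 2.39 × 10⁻¹³ m = 239 fm.

λ = 239 fm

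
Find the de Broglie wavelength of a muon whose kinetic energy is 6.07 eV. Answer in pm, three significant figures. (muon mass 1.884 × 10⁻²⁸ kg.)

KE = 6.07 eV = 9.724 × 10⁻¹⁹ J.
p = √(2mKE) = √(2 × 1.884 × 10⁻²⁸ × 9.724 × 10⁻¹⁹) = 1.914 × 10⁻²³ kg·m/s.
λ = h/p = 6.626 × 10⁻³⁴ / 1.914 × 10⁻²³ = 3.46 × 10⁻¹¹ m = 34.6 pm.

λ = 34.6 pm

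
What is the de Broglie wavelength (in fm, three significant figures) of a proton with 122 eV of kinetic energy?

KE = 122 eV = 1.954 × 10⁻¹⁷ J.
p = √(2mKE) = √(2 × 1.673 × 10⁻²⁷ × 1.954 × 10⁻¹⁷) = 2.557 × 10⁻²² kg·m/s.
λ = h/p = 6.626 × 10⁻³⁴ / 2.557 × 10⁻²² = 2.59 × 10⁻¹² m = 2590 fm.

λ = 2590 fm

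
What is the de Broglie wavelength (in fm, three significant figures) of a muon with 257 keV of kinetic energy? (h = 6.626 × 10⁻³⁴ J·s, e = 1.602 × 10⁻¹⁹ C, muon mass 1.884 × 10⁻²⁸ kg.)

λ = 168 fm

KE = 257 keV = 4.117 × 10⁻¹⁴ J.
p = √(2mKE) = √(2 × 1.884 × 10⁻²⁸ × 4.117 × 10⁻¹⁴) = 3.939 × 10⁻²¹ kg·m/s.
λ = h/p = 6.626 × 10⁻³⁴ / 3.939 × 10⁻²¹ = 1.68 × 10⁻¹³ m = 168 fm.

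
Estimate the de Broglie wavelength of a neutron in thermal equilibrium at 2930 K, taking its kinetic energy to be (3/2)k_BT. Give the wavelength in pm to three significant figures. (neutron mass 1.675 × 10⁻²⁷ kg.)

KE = (3/2)k_BT = 1.5 × 1.381 × 10⁻²³ × 2930 = 6.069 × 10⁻²⁰ J.
p = √(2mKE) = √(2 × 1.675 × 10⁻²⁷ × 6.069 × 10⁻²⁰) = 1.426 × 10⁻²³ kg·m/s.
λ = h/p = 4.65 × 10⁻¹¹ m = 46.5 pm.

λ = 46.5 pm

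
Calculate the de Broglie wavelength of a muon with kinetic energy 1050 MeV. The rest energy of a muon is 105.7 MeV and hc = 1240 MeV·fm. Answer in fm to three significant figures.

Total energy E = KE + m₀c² = 1050 + 105.7 = 1155.7 MeV.
(pc)² = E² − (m₀c²)² = (1155.7)² − (105.7)² = 1.324 × 10⁶ MeV², so pc = 1151 MeV.
λ = hc/(pc) = 1240 MeV·fm / 1151 MeV = 1.08 fm.

λ = 1.08 fm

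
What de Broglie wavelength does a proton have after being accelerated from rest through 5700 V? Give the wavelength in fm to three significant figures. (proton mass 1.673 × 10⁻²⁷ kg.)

KE = eV = 1.602 × 10⁻¹⁹ × 5700 = 9.131 × 10⁻¹⁶ J.
p = √(2mKE) = √(2 × 1.673 × 10⁻²⁷ × 9.131 × 10⁻¹⁶) = 1.748 × 10⁻²¹ kg·m/s.
λ = h/p = 6.626 × 10⁻³⁴ / 1.748 × 10⁻²¹ = 3.79 × 10⁻¹³ m = 379 fm.

λ = 379 fm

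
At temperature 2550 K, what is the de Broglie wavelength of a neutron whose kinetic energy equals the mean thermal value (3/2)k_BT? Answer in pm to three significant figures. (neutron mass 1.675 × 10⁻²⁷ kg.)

KE = (3/2)k_BT = 1.5 × 1.381 × 10⁻²³ × 2550 = 5.282 × 10⁻²⁰ J.
p = √(2mKE) = √(2 × 1.675 × 10⁻²⁷ × 5.282 × 10⁻²⁰) = 1.330 × 10⁻²³ kg·m/s.
λ = h/p = 4.98 × 10⁻¹¹ m = 49.8 pm.

λ = 49.8 pm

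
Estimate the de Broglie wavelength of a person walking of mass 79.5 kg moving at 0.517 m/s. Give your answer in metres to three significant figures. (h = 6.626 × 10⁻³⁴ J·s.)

p = mv = 79.5 × 0.517 = 4.110 × 10¹ kg·m/s.
λ = h/p = 6.626 × 10⁻³⁴ / 4.110 × 10¹ = 1.61 × 10⁻³⁵ m.

λ = 1.61 × 10⁻³⁵ m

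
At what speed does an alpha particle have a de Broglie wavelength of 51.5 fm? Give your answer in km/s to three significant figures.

v = 1940 km/s

p = h/λ = 6.626 × 10⁻³⁴ / 5.150 × 10⁻¹⁴ = 1.287 × 10⁻²⁰ kg·m/s.
v = p/m = 1.287 × 10⁻²⁰ / 6.645 × 10⁻²⁷ = 1.94 × 10⁶ m/s = 1940 km/s.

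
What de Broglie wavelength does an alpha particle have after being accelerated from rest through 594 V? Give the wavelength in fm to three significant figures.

KE = 2eV = 2 × 1.602 × 10⁻¹⁹ × 594.0 = 1.903 × 10⁻¹⁶ J.
p = √(2mKE) = √(2 × 6.645 × 10⁻²⁷ × 1.903 × 10⁻¹⁶) = 1.590 × 10⁻²¹ kg·m/s.
λ = h/p = 6.626 × 10⁻³⁴ / 1.590 × 10⁻²¹ = 4.17 × 10⁻¹³ m = 417 fm.

λ = 417 fm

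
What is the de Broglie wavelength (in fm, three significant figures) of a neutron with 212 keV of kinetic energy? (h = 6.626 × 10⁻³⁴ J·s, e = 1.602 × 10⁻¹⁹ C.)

λ = 62.1 fm

KE = 212 keV = 3.396 × 10⁻¹⁴ J.
p = √(2mKE) = √(2 × 1.675 × 10⁻²⁷ × 3.396 × 10⁻¹⁴) = 1.067 × 10⁻²⁰ kg·m/s.
λ = h/p = 6.626 × 10⁻³⁴ / 1.067 × 10⁻²⁰ = 6.21 × 10⁻¹⁴ m = 62.1 fm.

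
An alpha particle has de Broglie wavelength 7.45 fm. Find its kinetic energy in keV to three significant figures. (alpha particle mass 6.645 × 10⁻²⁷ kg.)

p = h/λ = 6.626 × 10⁻³⁴ / 7.450 × 10⁻¹⁵ = 8.894 × 10⁻²⁰ kg·m/s.
KE = p²/(2m) = (8.894 × 10⁻²⁰)² / (2 × 6.645 × 10⁻²⁷) = 5.952 × 10⁻¹³ J = 3720 keV.

KE = 3720 keV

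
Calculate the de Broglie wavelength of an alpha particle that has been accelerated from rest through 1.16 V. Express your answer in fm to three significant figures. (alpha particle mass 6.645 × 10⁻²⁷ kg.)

KE = 2eV = 2 × 1.602 × 10⁻¹⁹ × 1.160 = 3.717 × 10⁻¹⁹ J.
p = √(2mKE) = √(2 × 6.645 × 10⁻²⁷ × 3.717 × 10⁻¹⁹) = 7.028 × 10⁻²³ kg·m/s.
λ = h/p = 6.626 × 10⁻³⁴ / 7.028 × 10⁻²³ = 9.43 × 10⁻¹² m = 9430 fm.

λ = 9430 fm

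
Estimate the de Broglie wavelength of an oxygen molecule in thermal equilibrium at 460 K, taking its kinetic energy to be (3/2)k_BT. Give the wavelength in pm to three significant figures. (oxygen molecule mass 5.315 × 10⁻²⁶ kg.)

λ = 20.8 pm

KE = (3/2)k_BT = 1.5 × 1.381 × 10⁻²³ × 460 = 9.529 × 10⁻²¹ J.
p = √(2mKE) = √(2 × 5.315 × 10⁻²⁶ × 9.529 × 10⁻²¹) = 3.183 × 10⁻²³ kg·m/s.
λ = h/p = 2.08 × 10⁻¹¹ m = 20.8 pm.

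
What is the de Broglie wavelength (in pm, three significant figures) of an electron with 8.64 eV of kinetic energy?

λ = 417 pm

KE = 8.64 eV = 1.384 × 10⁻¹⁸ J.
p = √(2mKE) = √(2 × 9.109 × 10⁻³¹ × 1.384 × 10⁻¹⁸) = 1.588 × 10⁻²⁴ kg·m/s.
λ = h/p = 6.626 × 10⁻³⁴ / 1.588 × 10⁻²⁴ = 4.17 × 10⁻¹⁰ m = 417 pm.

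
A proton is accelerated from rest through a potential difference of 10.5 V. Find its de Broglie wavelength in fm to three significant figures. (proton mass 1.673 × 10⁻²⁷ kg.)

KE = eV = 1.602 × 10⁻¹⁹ × 10.50 = 1.682 × 10⁻¹⁸ J.
p = √(2mKE) = √(2 × 1.673 × 10⁻²⁷ × 1.682 × 10⁻¹⁸) = 7.502 × 10⁻²³ kg·m/s.
λ = h/p = 6.626 × 10⁻³⁴ / 7.502 × 10⁻²³ = 8.83 × 10⁻¹² m = 8830 fm.

λ = 8830 fm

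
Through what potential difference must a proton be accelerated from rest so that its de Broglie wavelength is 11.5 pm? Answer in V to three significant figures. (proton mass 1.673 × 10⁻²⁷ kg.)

V = 6.19 V

p = h/λ = 6.626 × 10⁻³⁴ / 1.150 × 10⁻¹¹ = 5.762 × 10⁻²³ kg·m/s.
KE = p²/(2m) = 9.922 × 10⁻¹⁹ J.
V = KE/e = 9.922 × 10⁻¹⁹ / (1.602 × 10⁻¹⁹) = 6.19 V.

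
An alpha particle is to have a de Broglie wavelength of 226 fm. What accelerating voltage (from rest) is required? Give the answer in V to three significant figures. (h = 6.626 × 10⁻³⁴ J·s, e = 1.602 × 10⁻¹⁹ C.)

p = h/λ = 6.626 × 10⁻³⁴ / 2.260 × 10⁻¹³ = 2.932 × 10⁻²¹ kg·m/s.
KE = p²/(2m) = 6.468 × 10⁻¹⁶ J.
V = KE/2e = 6.468 × 10⁻¹⁶ / (2 × 1.602 × 10⁻¹⁹) = 2020 V.

V = 2020 V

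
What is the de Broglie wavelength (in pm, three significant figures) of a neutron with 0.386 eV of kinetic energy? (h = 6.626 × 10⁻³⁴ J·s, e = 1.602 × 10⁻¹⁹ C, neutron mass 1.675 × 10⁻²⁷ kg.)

KE = 0.386 eV = 6.184 × 10⁻²⁰ J.
p = √(2mKE) = √(2 × 1.675 × 10⁻²⁷ × 6.184 × 10⁻²⁰) = 1.439 × 10⁻²³ kg·m/s.
λ = h/p = 6.626 × 10⁻³⁴ / 1.439 × 10⁻²³ = 4.60 × 10⁻¹¹ m = 46.0 pm.

λ = 46.0 pm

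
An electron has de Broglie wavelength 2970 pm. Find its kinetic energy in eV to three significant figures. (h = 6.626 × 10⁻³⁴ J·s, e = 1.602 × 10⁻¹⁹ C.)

p = h/λ = 6.626 × 10⁻³⁴ / 2.970 × 10⁻⁹ = 2.231 × 10⁻²⁵ kg·m/s.
KE = p²/(2m) = (2.231 × 10⁻²⁵)² / (2 × 9.109 × 10⁻³¹) = 2.732 × 10⁻²⁰ J = 0.171 eV.

KE = 0.171 eV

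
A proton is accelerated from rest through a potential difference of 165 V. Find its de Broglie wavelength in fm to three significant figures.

KE = eV = 1.602 × 10⁻¹⁹ × 165.0 = 2.643 × 10⁻¹⁷ J.
p = √(2mKE) = √(2 × 1.673 × 10⁻²⁷ × 2.643 × 10⁻¹⁷) = 2.974 × 10⁻²² kg·m/s.
λ = h/p = 6.626 × 10⁻³⁴ / 2.974 × 10⁻²² = 2.23 × 10⁻¹² m = 2230 fm.

λ = 2230 fm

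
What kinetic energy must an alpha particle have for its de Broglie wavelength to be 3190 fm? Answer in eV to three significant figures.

KE = 20.3 eV

p = h/λ = 6.626 × 10⁻³⁴ / 3.190 × 10⁻¹² = 2.077 × 10⁻²² kg·m/s.
KE = p²/(2m) = (2.077 × 10⁻²²)² / (2 × 6.645 × 10⁻²⁷) = 3.246 × 10⁻¹⁸ J = 20.3 eV.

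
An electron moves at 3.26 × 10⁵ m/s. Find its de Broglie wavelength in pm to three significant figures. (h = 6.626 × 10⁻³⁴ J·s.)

p = mv = 9.109 × 10⁻³¹ × 3.26 × 10⁵ = 2.970 × 10⁻²⁵ kg·m/s.
λ = h/p = 6.626 × 10⁻³⁴ / 2.970 × 10⁻²⁵ = 2.23 × 10⁻⁹ m = 2230 pm.

λ = 2230 pm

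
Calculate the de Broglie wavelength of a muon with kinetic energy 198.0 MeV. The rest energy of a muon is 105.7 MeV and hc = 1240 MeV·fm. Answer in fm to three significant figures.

λ = 4.36 fm

Total energy E = KE + m₀c² = 198.0 + 105.7 = 303.7 MeV.
(pc)² = E² − (m₀c²)² = (303.7)² − (105.7)² = 8.106 × 10⁴ MeV², so pc = 284.7 MeV.
λ = hc/(pc) = 1240 MeV·fm / 284.7 MeV = 4.36 fm.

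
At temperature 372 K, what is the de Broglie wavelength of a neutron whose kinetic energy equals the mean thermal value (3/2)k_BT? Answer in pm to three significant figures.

λ = 130 pm

KE = (3/2)k_BT = 1.5 × 1.381 × 10⁻²³ × 372 = 7.706 × 10⁻²¹ J.
p = √(2mKE) = √(2 × 1.675 × 10⁻²⁷ × 7.706 × 10⁻²¹) = 5.081 × 10⁻²⁴ kg·m/s.
λ = h/p = 1.30 × 10⁻¹⁰ m = 130 pm.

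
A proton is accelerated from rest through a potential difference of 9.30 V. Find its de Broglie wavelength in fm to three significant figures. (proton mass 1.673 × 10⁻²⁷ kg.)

λ = 9380 fm

KE = eV = 1.602 × 10⁻¹⁹ × 9.300 = 1.490 × 10⁻¹⁸ J.
p = √(2mKE) = √(2 × 1.673 × 10⁻²⁷ × 1.490 × 10⁻¹⁸) = 7.061 × 10⁻²³ kg·m/s.
λ = h/p = 6.626 × 10⁻³⁴ / 7.061 × 10⁻²³ = 9.38 × 10⁻¹² m = 9380 fm.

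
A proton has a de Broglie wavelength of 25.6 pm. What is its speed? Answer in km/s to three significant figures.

p = h/λ = 6.626 × 10⁻³⁴ / 2.560 × 10⁻¹¹ = 2.588 × 10⁻²³ kg·m/s.
v = p/m = 2.588 × 10⁻²³ / 1.673 × 10⁻²⁷ = 1.55 × 10⁴ m/s = 15.5 km/s.

v = 15.5 km/s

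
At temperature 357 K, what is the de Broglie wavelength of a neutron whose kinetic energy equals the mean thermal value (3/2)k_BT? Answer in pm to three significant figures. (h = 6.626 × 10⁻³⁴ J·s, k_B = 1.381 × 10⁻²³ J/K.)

λ = 133 pm

KE = (3/2)k_BT = 1.5 × 1.381 × 10⁻²³ × 357 = 7.395 × 10⁻²¹ J.
p = √(2mKE) = √(2 × 1.675 × 10⁻²⁷ × 7.395 × 10⁻²¹) = 4.977 × 10⁻²⁴ kg·m/s.
λ = h/p = 1.33 × 10⁻¹⁰ m = 133 pm.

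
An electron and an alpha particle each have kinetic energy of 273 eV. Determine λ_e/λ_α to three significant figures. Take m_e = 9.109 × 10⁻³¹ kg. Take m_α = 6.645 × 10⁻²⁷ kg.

λ_e/λ_α = 85.4

At fixed KE, p = √(2mKE) so λ = h/p ∝ 1/√m.
λ_e/λ_α = √(m_α/m_e) = √(6.645 × 10⁻²⁷/9.109 × 10⁻³¹) = √(7295) = 85.4.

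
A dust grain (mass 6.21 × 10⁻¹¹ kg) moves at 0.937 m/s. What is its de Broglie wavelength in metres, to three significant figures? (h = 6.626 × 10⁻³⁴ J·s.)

p = mv = 6.21 × 10⁻¹¹ × 0.937 = 5.819 × 10⁻¹¹ kg·m/s.
λ = h/p = 6.626 × 10⁻³⁴ / 5.819 × 10⁻¹¹ = 1.14 × 10⁻²³ m.

λ = 1.14 × 10⁻²³ m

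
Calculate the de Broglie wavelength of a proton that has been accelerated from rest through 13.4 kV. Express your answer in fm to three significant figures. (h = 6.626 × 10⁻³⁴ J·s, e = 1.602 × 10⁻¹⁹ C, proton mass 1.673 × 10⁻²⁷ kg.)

KE = eV = 1.602 × 10⁻¹⁹ × 1.340 × 10⁴ = 2.147 × 10⁻¹⁵ J.
p = √(2mKE) = √(2 × 1.673 × 10⁻²⁷ × 2.147 × 10⁻¹⁵) = 2.680 × 10⁻²¹ kg·m/s.
λ = h/p = 6.626 × 10⁻³⁴ / 2.680 × 10⁻²¹ = 2.47 × 10⁻¹³ m = 247 fm.

λ = 247 fm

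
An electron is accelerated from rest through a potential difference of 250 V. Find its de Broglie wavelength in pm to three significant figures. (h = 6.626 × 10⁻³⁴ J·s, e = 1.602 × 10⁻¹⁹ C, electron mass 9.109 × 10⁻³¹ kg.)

KE = eV = 1.602 × 10⁻¹⁹ × 250.0 = 4.005 × 10⁻¹⁷ J.
p = √(2mKE) = √(2 × 9.109 × 10⁻³¹ × 4.005 × 10⁻¹⁷) = 8.542 × 10⁻²⁴ kg·m/s.
λ = h/p = 6.626 × 10⁻³⁴ / 8.542 × 10⁻²⁴ = 7.76 × 10⁻¹¹ m = 77.6 pm.

λ = 77.6 pm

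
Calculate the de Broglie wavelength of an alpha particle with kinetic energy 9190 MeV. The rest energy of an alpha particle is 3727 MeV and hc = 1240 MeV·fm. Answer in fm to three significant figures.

λ = 0.100 fm

Total energy E = KE + m₀c² = 9190 + 3727 = 12917 MeV.
(pc)² = E² − (m₀c²)² = (12917)² − (3727)² = 1.530 × 10⁸ MeV², so pc = 1.237 × 10⁴ MeV.
λ = hc/(pc) = 1240 MeV·fm / 1.237 × 10⁴ MeV = 0.100 fm.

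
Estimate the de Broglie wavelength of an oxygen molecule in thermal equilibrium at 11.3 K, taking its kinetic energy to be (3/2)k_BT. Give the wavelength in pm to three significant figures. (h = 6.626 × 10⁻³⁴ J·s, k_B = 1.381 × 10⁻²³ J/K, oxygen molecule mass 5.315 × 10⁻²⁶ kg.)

λ = 133 pm

KE = (3/2)k_BT = 1.5 × 1.381 × 10⁻²³ × 11.3 = 2.341 × 10⁻²² J.
p = √(2mKE) = √(2 × 5.315 × 10⁻²⁶ × 2.341 × 10⁻²²) = 4.988 × 10⁻²⁴ kg·m/s.
λ = h/p = 1.33 × 10⁻¹⁰ m = 133 pm.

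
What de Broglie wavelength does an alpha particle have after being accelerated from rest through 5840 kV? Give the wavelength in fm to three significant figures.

KE = 2eV = 2 × 1.602 × 10⁻¹⁹ × 5.840 × 10⁶ = 1.871 × 10⁻¹² J.
p = √(2mKE) = √(2 × 6.645 × 10⁻²⁷ × 1.871 × 10⁻¹²) = 1.577 × 10⁻¹⁹ kg·m/s.
λ = h/p = 6.626 × 10⁻³⁴ / 1.577 × 10⁻¹⁹ = 4.20 × 10⁻¹⁵ m = 4.20 fm.

λ = 4.20 fm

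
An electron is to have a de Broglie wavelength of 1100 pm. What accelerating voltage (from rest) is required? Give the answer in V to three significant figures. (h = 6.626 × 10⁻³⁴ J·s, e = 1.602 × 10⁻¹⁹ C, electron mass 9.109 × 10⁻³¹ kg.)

V = 1.24 V

p = h/λ = 6.626 × 10⁻³⁴ / 1.100 × 10⁻⁹ = 6.024 × 10⁻²⁵ kg·m/s.
KE = p²/(2m) = 1.992 × 10⁻¹⁹ J.
V = KE/e = 1.992 × 10⁻¹⁹ / (1.602 × 10⁻¹⁹) = 1.24 V.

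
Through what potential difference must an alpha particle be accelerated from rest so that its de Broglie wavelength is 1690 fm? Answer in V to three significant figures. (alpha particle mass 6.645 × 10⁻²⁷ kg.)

V = 36.1 V

p = h/λ = 6.626 × 10⁻³⁴ / 1.690 × 10⁻¹² = 3.921 × 10⁻²² kg·m/s.
KE = p²/(2m) = 1.157 × 10⁻¹⁷ J.
V = KE/2e = 1.157 × 10⁻¹⁷ / (2 × 1.602 × 10⁻¹⁹) = 36.1 V.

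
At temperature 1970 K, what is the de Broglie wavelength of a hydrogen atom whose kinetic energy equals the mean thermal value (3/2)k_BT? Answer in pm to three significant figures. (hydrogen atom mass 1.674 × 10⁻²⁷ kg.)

λ = 56.7 pm

KE = (3/2)k_BT = 1.5 × 1.381 × 10⁻²³ × 1970 = 4.081 × 10⁻²⁰ J.
p = √(2mKE) = √(2 × 1.674 × 10⁻²⁷ × 4.081 × 10⁻²⁰) = 1.169 × 10⁻²³ kg·m/s.
λ = h/p = 5.67 × 10⁻¹¹ m = 56.7 pm.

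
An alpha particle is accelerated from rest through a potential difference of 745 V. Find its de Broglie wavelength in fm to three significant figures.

KE = 2eV = 2 × 1.602 × 10⁻¹⁹ × 745.0 = 2.387 × 10⁻¹⁶ J.
p = √(2mKE) = √(2 × 6.645 × 10⁻²⁷ × 2.387 × 10⁻¹⁶) = 1.781 × 10⁻²¹ kg·m/s.
λ = h/p = 6.626 × 10⁻³⁴ / 1.781 × 10⁻²¹ = 3.72 × 10⁻¹³ m = 372 fm.

λ = 372 fm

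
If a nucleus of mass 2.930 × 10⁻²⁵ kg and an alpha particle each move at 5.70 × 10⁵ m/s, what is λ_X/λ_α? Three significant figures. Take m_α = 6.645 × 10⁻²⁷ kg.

λ_X/λ_α = 0.0227

At fixed v, p = mv so λ = h/(mv) ∝ 1/m.
λ_X/λ_α = m_α/m_X = 6.645 × 10⁻²⁷/2.930 × 10⁻²⁵ = 0.0227.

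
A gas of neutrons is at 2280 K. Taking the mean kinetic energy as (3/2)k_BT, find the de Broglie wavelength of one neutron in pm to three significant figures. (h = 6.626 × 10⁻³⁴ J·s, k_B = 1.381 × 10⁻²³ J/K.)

KE = (3/2)k_BT = 1.5 × 1.381 × 10⁻²³ × 2280 = 4.723 × 10⁻²⁰ J.
p = √(2mKE) = √(2 × 1.675 × 10⁻²⁷ × 4.723 × 10⁻²⁰) = 1.258 × 10⁻²³ kg·m/s.
λ = h/p = 5.27 × 10⁻¹¹ m = 52.7 pm.

λ = 52.7 pm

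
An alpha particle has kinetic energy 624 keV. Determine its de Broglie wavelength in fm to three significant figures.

KE = 624 keV = 9.996 × 10⁻¹⁴ J.
p = √(2mKE) = √(2 × 6.645 × 10⁻²⁷ × 9.996 × 10⁻¹⁴) = 3.645 × 10⁻²⁰ kg·m/s.
λ = h/p = 6.626 × 10⁻³⁴ / 3.645 × 10⁻²⁰ = 1.82 × 10⁻¹⁴ m = 18.2 fm.

λ = 18.2 fm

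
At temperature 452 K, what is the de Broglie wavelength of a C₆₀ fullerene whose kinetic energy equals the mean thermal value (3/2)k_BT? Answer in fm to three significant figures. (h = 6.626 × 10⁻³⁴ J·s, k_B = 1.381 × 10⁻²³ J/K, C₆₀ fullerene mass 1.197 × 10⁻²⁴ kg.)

λ = 4430 fm

KE = (3/2)k_BT = 1.5 × 1.381 × 10⁻²³ × 452 = 9.363 × 10⁻²¹ J.
p = √(2mKE) = √(2 × 1.197 × 10⁻²⁴ × 9.363 × 10⁻²¹) = 1.497 × 10⁻²² kg·m/s.
λ = h/p = 4.43 × 10⁻¹² m = 4430 fm.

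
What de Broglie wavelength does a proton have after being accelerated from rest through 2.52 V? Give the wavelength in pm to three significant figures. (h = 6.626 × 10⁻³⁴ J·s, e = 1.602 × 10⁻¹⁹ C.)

λ = 18.0 pm

KE = eV = 1.602 × 10⁻¹⁹ × 2.520 = 4.037 × 10⁻¹⁹ J.
p = √(2mKE) = √(2 × 1.673 × 10⁻²⁷ × 4.037 × 10⁻¹⁹) = 3.675 × 10⁻²³ kg·m/s.
λ = h/p = 6.626 × 10⁻³⁴ / 3.675 × 10⁻²³ = 1.80 × 10⁻¹¹ m = 18.0 pm.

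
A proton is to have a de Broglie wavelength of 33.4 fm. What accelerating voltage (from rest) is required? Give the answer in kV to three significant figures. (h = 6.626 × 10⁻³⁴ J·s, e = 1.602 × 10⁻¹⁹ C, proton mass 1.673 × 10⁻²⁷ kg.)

V = 734 kV

p = h/λ = 6.626 × 10⁻³⁴ / 3.340 × 10⁻¹⁴ = 1.984 × 10⁻²⁰ kg·m/s.
KE = p²/(2m) = 1.176 × 10⁻¹³ J.
V = KE/e = 1.176 × 10⁻¹³ / (1.602 × 10⁻¹⁹) = 734 kV.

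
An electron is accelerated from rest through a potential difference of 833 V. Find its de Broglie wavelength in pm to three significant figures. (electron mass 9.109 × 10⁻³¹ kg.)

λ = 42.5 pm

KE = eV = 1.602 × 10⁻¹⁹ × 833.0 = 1.334 × 10⁻¹⁶ J.
p = √(2mKE) = √(2 × 9.109 × 10⁻³¹ × 1.334 × 10⁻¹⁶) = 1.559 × 10⁻²³ kg·m/s.
λ = h/p = 6.626 × 10⁻³⁴ / 1.559 × 10⁻²³ = 4.25 × 10⁻¹¹ m = 42.5 pm.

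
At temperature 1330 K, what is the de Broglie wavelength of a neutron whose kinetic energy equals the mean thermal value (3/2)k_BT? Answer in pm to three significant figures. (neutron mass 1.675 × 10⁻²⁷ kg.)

KE = (3/2)k_BT = 1.5 × 1.381 × 10⁻²³ × 1330 = 2.755 × 10⁻²⁰ J.
p = √(2mKE) = √(2 × 1.675 × 10⁻²⁷ × 2.755 × 10⁻²⁰) = 9.607 × 10⁻²⁴ kg·m/s.
λ = h/p = 6.90 × 10⁻¹¹ m = 69.0 pm.

λ = 69.0 pm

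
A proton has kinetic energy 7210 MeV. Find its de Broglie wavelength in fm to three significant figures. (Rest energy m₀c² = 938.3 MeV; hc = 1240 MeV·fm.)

Total energy E = KE + m₀c² = 7210 + 938.3 = 8148.3 MeV.
(pc)² = E² − (m₀c²)² = (8148.3)² − (938.3)² = 6.551 × 10⁷ MeV², so pc = 8094 MeV.
λ = hc/(pc) = 1240 MeV·fm / 8094 MeV = 0.153 fm.

λ = 0.153 fm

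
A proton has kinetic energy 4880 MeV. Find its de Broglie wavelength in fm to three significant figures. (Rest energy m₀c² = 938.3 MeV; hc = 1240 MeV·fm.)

λ = 0.216 fm

Total energy E = KE + m₀c² = 4880 + 938.3 = 5818.3 MeV.
(pc)² = E² − (m₀c²)² = (5818.3)² − (938.3)² = 3.297 × 10⁷ MeV², so pc = 5742 MeV.
λ = hc/(pc) = 1240 MeV·fm / 5742 MeV = 0.216 fm.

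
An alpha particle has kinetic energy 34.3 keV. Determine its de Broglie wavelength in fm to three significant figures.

KE = 34.3 keV = 5.495 × 10⁻¹⁵ J.
p = √(2mKE) = √(2 × 6.645 × 10⁻²⁷ × 5.495 × 10⁻¹⁵) = 8.546 × 10⁻²¹ kg·m/s.
λ = h/p = 6.626 × 10⁻³⁴ / 8.546 × 10⁻²¹ = 7.75 × 10⁻¹⁴ m = 77.5 fm.

λ = 77.5 fm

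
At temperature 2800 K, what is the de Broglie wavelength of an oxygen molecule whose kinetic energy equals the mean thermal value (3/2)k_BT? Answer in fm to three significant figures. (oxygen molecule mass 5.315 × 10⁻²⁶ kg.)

KE = (3/2)k_BT = 1.5 × 1.381 × 10⁻²³ × 2800 = 5.800 × 10⁻²⁰ J.
p = √(2mKE) = √(2 × 5.315 × 10⁻²⁶ × 5.800 × 10⁻²⁰) = 7.852 × 10⁻²³ kg·m/s.
λ = h/p = 8.44 × 10⁻¹² m = 8440 fm.

λ = 8440 fm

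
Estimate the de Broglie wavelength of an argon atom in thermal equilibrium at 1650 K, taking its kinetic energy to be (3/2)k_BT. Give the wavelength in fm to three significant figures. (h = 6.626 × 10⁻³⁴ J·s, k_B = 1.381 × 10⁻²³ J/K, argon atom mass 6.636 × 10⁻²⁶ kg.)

λ = 9840 fm

KE = (3/2)k_BT = 1.5 × 1.381 × 10⁻²³ × 1650 = 3.418 × 10⁻²⁰ J.
p = √(2mKE) = √(2 × 6.636 × 10⁻²⁶ × 3.418 × 10⁻²⁰) = 6.735 × 10⁻²³ kg·m/s.
λ = h/p = 9.84 × 10⁻¹² m = 9840 fm.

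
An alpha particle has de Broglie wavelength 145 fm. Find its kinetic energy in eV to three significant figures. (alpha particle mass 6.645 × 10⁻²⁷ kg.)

p = h/λ = 6.626 × 10⁻³⁴ / 1.450 × 10⁻¹³ = 4.570 × 10⁻²¹ kg·m/s.
KE = p²/(2m) = (4.570 × 10⁻²¹)² / (2 × 6.645 × 10⁻²⁷) = 1.571 × 10⁻¹⁵ J = 9810 eV.

KE = 9810 eV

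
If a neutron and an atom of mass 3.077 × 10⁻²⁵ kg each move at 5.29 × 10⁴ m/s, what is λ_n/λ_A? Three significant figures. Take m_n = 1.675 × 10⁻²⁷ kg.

At fixed v, p = mv so λ = h/(mv) ∝ 1/m.
λ_n/λ_A = m_A/m_n = 3.077 × 10⁻²⁵/1.675 × 10⁻²⁷ = 184.

λ_n/λ_A = 184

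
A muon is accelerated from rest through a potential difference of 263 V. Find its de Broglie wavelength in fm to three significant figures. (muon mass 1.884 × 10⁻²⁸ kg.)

λ = 5260 fm

KE = eV = 1.602 × 10⁻¹⁹ × 263.0 = 4.213 × 10⁻¹⁷ J.
p = √(2mKE) = √(2 × 1.884 × 10⁻²⁸ × 4.213 × 10⁻¹⁷) = 1.260 × 10⁻²² kg·m/s.
λ = h/p = 6.626 × 10⁻³⁴ / 1.260 × 10⁻²² = 5.26 × 10⁻¹² m = 5260 fm.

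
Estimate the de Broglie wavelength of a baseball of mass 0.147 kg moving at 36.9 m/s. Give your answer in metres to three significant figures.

p = mv = 0.147 × 36.9 = 5.424 kg·m/s.
λ = h/p = 6.626 × 10⁻³⁴ / 5.424 = 1.22 × 10⁻³⁴ m.

λ = 1.22 × 10⁻³⁴ m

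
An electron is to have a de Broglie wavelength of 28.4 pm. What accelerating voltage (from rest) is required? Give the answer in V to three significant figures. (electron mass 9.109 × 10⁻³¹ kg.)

p = h/λ = 6.626 × 10⁻³⁴ / 2.840 × 10⁻¹¹ = 2.333 × 10⁻²³ kg·m/s.
KE = p²/(2m) = 2.988 × 10⁻¹⁶ J.
V = KE/e = 2.988 × 10⁻¹⁶ / (1.602 × 10⁻¹⁹) = 1870 V.

V = 1870 V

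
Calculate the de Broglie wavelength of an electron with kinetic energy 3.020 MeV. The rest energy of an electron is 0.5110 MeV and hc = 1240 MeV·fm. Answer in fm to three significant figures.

λ = 355 fm

Total energy E = KE + m₀c² = 3.020 + 0.5110 = 3.5310 MeV.
(pc)² = E² − (m₀c²)² = (3.5310)² − (0.5110)² = 12.21 MeV², so pc = 3.494 MeV.
λ = hc/(pc) = 1240 MeV·fm / 3.494 MeV = 355 fm.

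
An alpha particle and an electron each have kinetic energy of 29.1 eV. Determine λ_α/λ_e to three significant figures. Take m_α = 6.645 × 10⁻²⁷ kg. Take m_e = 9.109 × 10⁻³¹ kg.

λ_α/λ_e = 0.0117

At fixed KE, p = √(2mKE) so λ = h/p ∝ 1/√m.
λ_α/λ_e = √(m_e/m_α) = √(9.109 × 10⁻³¹/6.645 × 10⁻²⁷) = √(1.371 × 10⁻⁴) = 0.0117.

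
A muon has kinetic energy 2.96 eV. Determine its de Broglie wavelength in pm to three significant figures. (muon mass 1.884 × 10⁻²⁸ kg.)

KE = 2.96 eV = 4.742 × 10⁻¹⁹ J.
p = √(2mKE) = √(2 × 1.884 × 10⁻²⁸ × 4.742 × 10⁻¹⁹) = 1.337 × 10⁻²³ kg·m/s.
λ = h/p = 6.626 × 10⁻³⁴ / 1.337 × 10⁻²³ = 4.96 × 10⁻¹¹ m = 49.6 pm.

λ = 49.6 pm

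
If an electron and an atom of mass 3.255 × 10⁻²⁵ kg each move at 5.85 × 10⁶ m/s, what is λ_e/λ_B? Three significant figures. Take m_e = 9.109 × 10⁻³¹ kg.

At fixed v, p = mv so λ = h/(mv) ∝ 1/m.
λ_e/λ_B = m_B/m_e = 3.255 × 10⁻²⁵/9.109 × 10⁻³¹ = 3.57 × 10⁵.

λ_e/λ_B = 3.57 × 10⁵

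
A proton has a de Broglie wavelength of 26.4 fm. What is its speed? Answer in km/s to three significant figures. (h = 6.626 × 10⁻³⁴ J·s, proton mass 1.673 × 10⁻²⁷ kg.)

p = h/λ = 6.626 × 10⁻³⁴ / 2.640 × 10⁻¹⁴ = 2.510 × 10⁻²⁰ kg·m/s.
v = p/m = 2.510 × 10⁻²⁰ / 1.673 × 10⁻²⁷ = 1.50 × 10⁷ m/s = 1.50 × 10⁴ km/s.

v = 1.50 × 10⁴ km/s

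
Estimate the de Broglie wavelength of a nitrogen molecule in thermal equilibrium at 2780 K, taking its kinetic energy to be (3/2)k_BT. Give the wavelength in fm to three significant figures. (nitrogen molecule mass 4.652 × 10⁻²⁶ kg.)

λ = 9050 fm

KE = (3/2)k_BT = 1.5 × 1.381 × 10⁻²³ × 2780 = 5.759 × 10⁻²⁰ J.
p = √(2mKE) = √(2 × 4.652 × 10⁻²⁶ × 5.759 × 10⁻²⁰) = 7.320 × 10⁻²³ kg·m/s.
λ = h/p = 9.05 × 10⁻¹² m = 9050 fm.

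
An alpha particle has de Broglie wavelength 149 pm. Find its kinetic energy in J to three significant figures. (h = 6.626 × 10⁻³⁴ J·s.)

p = h/λ = 6.626 × 10⁻³⁴ / 1.490 × 10⁻¹⁰ = 4.447 × 10⁻²⁴ kg·m/s.
KE = p²/(2m) = (4.447 × 10⁻²⁴)² / (2 × 6.645 × 10⁻²⁷) = 1.488 × 10⁻²¹ J = 1.49 × 10⁻²¹ J.

KE = 1.49 × 10⁻²¹ J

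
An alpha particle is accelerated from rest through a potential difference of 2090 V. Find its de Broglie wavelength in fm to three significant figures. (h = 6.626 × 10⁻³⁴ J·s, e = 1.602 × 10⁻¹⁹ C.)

KE = 2eV = 2 × 1.602 × 10⁻¹⁹ × 2090 = 6.696 × 10⁻¹⁶ J.
p = √(2mKE) = √(2 × 6.645 × 10⁻²⁷ × 6.696 × 10⁻¹⁶) = 2.983 × 10⁻²¹ kg·m/s.
λ = h/p = 6.626 × 10⁻³⁴ / 2.983 × 10⁻²¹ = 2.22 × 10⁻¹³ m = 222 fm.

λ = 222 fm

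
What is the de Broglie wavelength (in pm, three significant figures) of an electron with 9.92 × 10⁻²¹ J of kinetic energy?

p = √(2mKE) = √(2 × 9.109 × 10⁻³¹ × 9.920 × 10⁻²¹) = 1.344 × 10⁻²⁵ kg·m/s.
λ = h/p = 6.626 × 10⁻³⁴ / 1.344 × 10⁻²⁵ = 4.93 × 10⁻⁹ m = 4930 pm.

λ = 4930 pm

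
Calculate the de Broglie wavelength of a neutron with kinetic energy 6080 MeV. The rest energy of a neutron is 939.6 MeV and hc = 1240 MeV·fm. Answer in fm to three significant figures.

λ = 0.178 fm

Total energy E = KE + m₀c² = 6080 + 939.6 = 7019.6 MeV.
(pc)² = E² − (m₀c²)² = (7019.6)² − (939.6)² = 4.839 × 10⁷ MeV², so pc = 6956 MeV.
λ = hc/(pc) = 1240 MeV·fm / 6956 MeV = 0.178 fm.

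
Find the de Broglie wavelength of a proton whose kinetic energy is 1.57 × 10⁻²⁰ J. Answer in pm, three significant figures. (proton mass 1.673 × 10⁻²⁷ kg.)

λ = 91.4 pm

p = √(2mKE) = √(2 × 1.673 × 10⁻²⁷ × 1.570 × 10⁻²⁰) = 7.248 × 10⁻²⁴ kg·m/s.
λ = h/p = 6.626 × 10⁻³⁴ / 7.248 × 10⁻²⁴ = 9.14 × 10⁻¹¹ m = 91.4 pm.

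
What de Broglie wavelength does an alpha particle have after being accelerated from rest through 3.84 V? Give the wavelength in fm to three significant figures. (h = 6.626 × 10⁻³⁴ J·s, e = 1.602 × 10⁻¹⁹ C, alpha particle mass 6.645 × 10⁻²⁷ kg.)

KE = 2eV = 2 × 1.602 × 10⁻¹⁹ × 3.840 = 1.230 × 10⁻¹⁸ J.
p = √(2mKE) = √(2 × 6.645 × 10⁻²⁷ × 1.230 × 10⁻¹⁸) = 1.279 × 10⁻²² kg·m/s.
λ = h/p = 6.626 × 10⁻³⁴ / 1.279 × 10⁻²² = 5.18 × 10⁻¹² m = 5180 fm.

λ = 5180 fm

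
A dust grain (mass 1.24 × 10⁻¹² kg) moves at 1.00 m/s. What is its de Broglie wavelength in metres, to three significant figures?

λ = 5.34 × 10⁻²² m

p = mv = 1.24 × 10⁻¹² × 1.00 = 1.240 × 10⁻¹² kg·m/s.
λ = h/p = 6.626 × 10⁻³⁴ / 1.240 × 10⁻¹² = 5.34 × 10⁻²² m.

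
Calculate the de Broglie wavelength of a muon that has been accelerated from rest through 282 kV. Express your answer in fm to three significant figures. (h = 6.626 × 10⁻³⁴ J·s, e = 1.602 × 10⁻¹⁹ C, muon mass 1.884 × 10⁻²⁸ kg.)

λ = 161 fm

KE = eV = 1.602 × 10⁻¹⁹ × 2.820 × 10⁵ = 4.518 × 10⁻¹⁴ J.
p = √(2mKE) = √(2 × 1.884 × 10⁻²⁸ × 4.518 × 10⁻¹⁴) = 4.126 × 10⁻²¹ kg·m/s.
λ = h/p = 6.626 × 10⁻³⁴ / 4.126 × 10⁻²¹ = 1.61 × 10⁻¹³ m = 161 fm.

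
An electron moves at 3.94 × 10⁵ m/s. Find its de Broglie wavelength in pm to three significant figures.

λ = 1850 pm

p = mv = 9.109 × 10⁻³¹ × 3.94 × 10⁵ = 3.589 × 10⁻²⁵ kg·m/s.
λ = h/p = 6.626 × 10⁻³⁴ / 3.589 × 10⁻²⁵ = 1.85 × 10⁻⁹ m = 1850 pm.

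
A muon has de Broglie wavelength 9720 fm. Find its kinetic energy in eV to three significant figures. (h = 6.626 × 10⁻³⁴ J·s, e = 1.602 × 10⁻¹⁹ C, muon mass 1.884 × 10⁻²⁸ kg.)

p = h/λ = 6.626 × 10⁻³⁴ / 9.720 × 10⁻¹² = 6.817 × 10⁻²³ kg·m/s.
KE = p²/(2m) = (6.817 × 10⁻²³)² / (2 × 1.884 × 10⁻²⁸) = 1.233 × 10⁻¹⁷ J = 77.0 eV.

KE = 77.0 eV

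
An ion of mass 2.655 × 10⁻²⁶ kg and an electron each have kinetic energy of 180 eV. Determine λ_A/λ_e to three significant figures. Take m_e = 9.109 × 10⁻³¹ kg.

λ_A/λ_e = 5.86 × 10⁻³

At fixed KE, p = √(2mKE) so λ = h/p ∝ 1/√m.
λ_A/λ_e = √(m_e/m_A) = √(9.109 × 10⁻³¹/2.655 × 10⁻²⁶) = √(3.431 × 10⁻⁵) = 5.86 × 10⁻³.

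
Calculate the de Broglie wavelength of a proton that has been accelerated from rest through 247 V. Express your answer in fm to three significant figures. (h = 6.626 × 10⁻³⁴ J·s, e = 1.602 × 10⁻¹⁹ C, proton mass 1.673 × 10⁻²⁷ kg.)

λ = 1820 fm

KE = eV = 1.602 × 10⁻¹⁹ × 247.0 = 3.957 × 10⁻¹⁷ J.
p = √(2mKE) = √(2 × 1.673 × 10⁻²⁷ × 3.957 × 10⁻¹⁷) = 3.639 × 10⁻²² kg·m/s.
λ = h/p = 6.626 × 10⁻³⁴ / 3.639 × 10⁻²² = 1.82 × 10⁻¹² m = 1820 fm.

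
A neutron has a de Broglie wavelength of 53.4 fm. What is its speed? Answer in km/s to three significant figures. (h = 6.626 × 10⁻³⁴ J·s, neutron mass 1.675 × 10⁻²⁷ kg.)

p = h/λ = 6.626 × 10⁻³⁴ / 5.340 × 10⁻¹⁴ = 1.241 × 10⁻²⁰ kg·m/s.
v = p/m = 1.241 × 10⁻²⁰ / 1.675 × 10⁻²⁷ = 7.41 × 10⁶ m/s = 7410 km/s.

v = 7410 km/s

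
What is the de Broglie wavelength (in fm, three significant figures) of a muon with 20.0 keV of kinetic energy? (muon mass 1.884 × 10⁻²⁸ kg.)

KE = 20.0 keV = 3.204 × 10⁻¹⁵ J.
p = √(2mKE) = √(2 × 1.884 × 10⁻²⁸ × 3.204 × 10⁻¹⁵) = 1.099 × 10⁻²¹ kg·m/s.
λ = h/p = 6.626 × 10⁻³⁴ / 1.099 × 10⁻²¹ = 6.03 × 10⁻¹³ m = 603 fm.

λ = 603 fm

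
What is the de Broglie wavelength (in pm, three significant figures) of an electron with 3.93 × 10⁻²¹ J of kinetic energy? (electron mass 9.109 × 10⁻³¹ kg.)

p = √(2mKE) = √(2 × 9.109 × 10⁻³¹ × 3.930 × 10⁻²¹) = 8.461 × 10⁻²⁶ kg·m/s.
λ = h/p = 6.626 × 10⁻³⁴ / 8.461 × 10⁻²⁶ = 7.83 × 10⁻⁹ m = 7830 pm.

λ = 7830 pm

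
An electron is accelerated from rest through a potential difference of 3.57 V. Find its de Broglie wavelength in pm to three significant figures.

λ = 649 pm

KE = eV = 1.602 × 10⁻¹⁹ × 3.570 = 5.719 × 10⁻¹⁹ J.
p = √(2mKE) = √(2 × 9.109 × 10⁻³¹ × 5.719 × 10⁻¹⁹) = 1.021 × 10⁻²⁴ kg·m/s.
λ = h/p = 6.626 × 10⁻³⁴ / 1.021 × 10⁻²⁴ = 6.49 × 10⁻¹⁰ m = 649 pm.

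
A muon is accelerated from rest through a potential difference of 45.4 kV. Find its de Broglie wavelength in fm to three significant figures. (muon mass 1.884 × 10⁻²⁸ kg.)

KE = eV = 1.602 × 10⁻¹⁹ × 4.540 × 10⁴ = 7.273 × 10⁻¹⁵ J.
p = √(2mKE) = √(2 × 1.884 × 10⁻²⁸ × 7.273 × 10⁻¹⁵) = 1.655 × 10⁻²¹ kg·m/s.
λ = h/p = 6.626 × 10⁻³⁴ / 1.655 × 10⁻²¹ = 4.00 × 10⁻¹³ m = 400 fm.

λ = 400 fm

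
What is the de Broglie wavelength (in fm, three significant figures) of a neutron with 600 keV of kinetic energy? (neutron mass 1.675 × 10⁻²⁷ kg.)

KE = 600 keV = 9.612 × 10⁻¹⁴ J.
p = √(2mKE) = √(2 × 1.675 × 10⁻²⁷ × 9.612 × 10⁻¹⁴) = 1.794 × 10⁻²⁰ kg·m/s.
λ = h/p = 6.626 × 10⁻³⁴ / 1.794 × 10⁻²⁰ = 3.69 × 10⁻¹⁴ m = 36.9 fm.

λ = 36.9 fm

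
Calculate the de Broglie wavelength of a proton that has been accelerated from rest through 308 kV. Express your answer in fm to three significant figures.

KE = eV = 1.602 × 10⁻¹⁹ × 3.080 × 10⁵ = 4.934 × 10⁻¹⁴ J.
p = √(2mKE) = √(2 × 1.673 × 10⁻²⁷ × 4.934 × 10⁻¹⁴) = 1.285 × 10⁻²⁰ kg·m/s.
λ = h/p = 6.626 × 10⁻³⁴ / 1.285 × 10⁻²⁰ = 5.16 × 10⁻¹⁴ m = 51.6 fm.

λ = 51.6 fm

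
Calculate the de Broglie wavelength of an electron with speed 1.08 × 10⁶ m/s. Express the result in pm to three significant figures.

λ = 674 pm

p = mv = 9.109 × 10⁻³¹ × 1.08 × 10⁶ = 9.838 × 10⁻²⁵ kg·m/s.
λ = h/p = 6.626 × 10⁻³⁴ / 9.838 × 10⁻²⁵ = 6.74 × 10⁻¹⁰ m = 674 pm.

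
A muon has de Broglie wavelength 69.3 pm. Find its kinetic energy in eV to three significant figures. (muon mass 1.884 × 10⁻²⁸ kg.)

p = h/λ = 6.626 × 10⁻³⁴ / 6.930 × 10⁻¹¹ = 9.561 × 10⁻²⁴ kg·m/s.
KE = p²/(2m) = (9.561 × 10⁻²⁴)² / (2 × 1.884 × 10⁻²⁸) = 2.426 × 10⁻¹⁹ J = 1.51 eV.

KE = 1.51 eV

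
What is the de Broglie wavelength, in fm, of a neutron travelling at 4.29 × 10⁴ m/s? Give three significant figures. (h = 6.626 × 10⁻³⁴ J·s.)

p = mv = 1.675 × 10⁻²⁷ × 4.29 × 10⁴ = 7.186 × 10⁻²³ kg·m/s.
λ = h/p = 6.626 × 10⁻³⁴ / 7.186 × 10⁻²³ = 9.22 × 10⁻¹² m = 9220 fm.

λ = 9220 fm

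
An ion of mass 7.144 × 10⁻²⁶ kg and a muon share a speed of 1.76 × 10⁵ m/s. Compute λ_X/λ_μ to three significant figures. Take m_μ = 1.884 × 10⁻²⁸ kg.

λ_X/λ_μ = 2.64 × 10⁻³

At fixed v, p = mv so λ = h/(mv) ∝ 1/m.
λ_X/λ_μ = m_μ/m_X = 1.884 × 10⁻²⁸/7.144 × 10⁻²⁶ = 2.64 × 10⁻³.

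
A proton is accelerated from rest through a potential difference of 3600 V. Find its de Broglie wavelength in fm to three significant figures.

KE = eV = 1.602 × 10⁻¹⁹ × 3600 = 5.767 × 10⁻¹⁶ J.
p = √(2mKE) = √(2 × 1.673 × 10⁻²⁷ × 5.767 × 10⁻¹⁶) = 1.389 × 10⁻²¹ kg·m/s.
λ = h/p = 6.626 × 10⁻³⁴ / 1.389 × 10⁻²¹ = 4.77 × 10⁻¹³ m = 477 fm.

λ = 477 fm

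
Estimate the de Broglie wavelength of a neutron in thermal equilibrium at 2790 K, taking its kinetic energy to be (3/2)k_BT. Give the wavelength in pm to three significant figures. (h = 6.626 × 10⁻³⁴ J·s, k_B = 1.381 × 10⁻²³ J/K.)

KE = (3/2)k_BT = 1.5 × 1.381 × 10⁻²³ × 2790 = 5.779 × 10⁻²⁰ J.
p = √(2mKE) = √(2 × 1.675 × 10⁻²⁷ × 5.779 × 10⁻²⁰) = 1.391 × 10⁻²³ kg·m/s.
λ = h/p = 4.76 × 10⁻¹¹ m = 47.6 pm.

λ = 47.6 pm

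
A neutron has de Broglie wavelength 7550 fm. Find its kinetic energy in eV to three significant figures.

KE = 14.4 eV

p = h/λ = 6.626 × 10⁻³⁴ / 7.550 × 10⁻¹² = 8.776 × 10⁻²³ kg·m/s.
KE = p²/(2m) = (8.776 × 10⁻²³)² / (2 × 1.675 × 10⁻²⁷) = 2.299 × 10⁻¹⁸ J = 14.4 eV.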